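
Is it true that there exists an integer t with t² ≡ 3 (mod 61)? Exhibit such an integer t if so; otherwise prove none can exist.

t = 53

Take t = 53. Then 53² = 2809 = 46·61 + 3, so 53² ≡ 3 (mod 61).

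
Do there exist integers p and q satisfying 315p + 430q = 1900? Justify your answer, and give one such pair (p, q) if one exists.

p = 62, q = -41

gcd(315, 430) = 5, and 5 divides 1900, so integer solutions exist.
Dividing through by 5 reduces the equation to 63p + 86q = 380.
Dividing repeatedly: 86 = 1·63 + 23, 63 = 2·23 + 17, 23 = 1·17 + 6, 17 = 2·6 + 5, 6 = 1·5 + 1, 5 = 5·1 + 0.
Working back up the chain: 1 = 6 − 1·5 = 6 − (17 − 2·6) = −17 + 3·6 = −17 + 3·(23 − 1·17) = 3·23 − 4·17 = 3·23 − 4·(63 − 2·23) = −4·63 + 11·23 = −4·63 + 11·(86 − 1·63) = 11·86 − 15·63. So 63·(-15) + 86·11 = 1.
Times 380: 63·(-5700) + 86·4180 = 380, so (-5700, 4180) solves it.
Adding 67·86 to p and subtracting 67·63 from q gives the tidier solution (62, -41).
Indeed 315·62 + 430·(-41) = 19530 − 17630 = 1900.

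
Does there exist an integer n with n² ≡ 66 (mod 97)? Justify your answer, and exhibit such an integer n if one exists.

n = 58

Take n = 58. Then 58² = 3364 = 34·97 + 66, so 58² ≡ 66 (mod 97).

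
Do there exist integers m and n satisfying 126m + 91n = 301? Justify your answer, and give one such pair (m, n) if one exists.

Since gcd(126, 91) = 7 and 301 = 7·43, Bézout's identity guarantees a solution.
Dividing through by 7 reduces the equation to 18m + 13n = 43.
Run the Euclidean algorithm on 18 and 13: 18 = 1·13 + 5, 13 = 2·5 + 3, 5 = 1·3 + 2, 3 = 1·2 + 1, 2 = 2·1 + 0.
Unwinding: 1 = 3 − 1·2 = 3 − (5 − 1·3) = −5 + 2·3 = −5 + 2·(13 − 2·5) = 2·13 − 5·5 = 2·13 − 5·(18 − 1·13) = −5·18 + 7·13, i.e. 18·(-5) + 13·7 = 1.
Times 43: 18·(-215) + 13·301 = 43, so (-215, 301) solves it.
Adding 17·13 to m and subtracting 17·18 from n gives the tidier solution (6, -5).
Check: 126·6 + 91·(-5) = 756 − 455 = 301. ✓

m = 6, n = -5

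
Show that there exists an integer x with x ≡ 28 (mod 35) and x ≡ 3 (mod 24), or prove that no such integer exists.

x = 483

The moduli 35 and 24 are coprime, so by the Chinese Remainder Theorem a unique solution modulo 840 exists.
Any solution of the first congruence is x = 28 + 35t; substituting into the second, 35t ≡ 3 − 28 ≡ 23 (mod 24).
35 ≡ 11 (mod 24), so this reads 11t ≡ 23 (mod 24). Note 11·11 = 121 ≡ 1 (mod 24) (as 121 − 1 = 5·24), so 11⁻¹ ≡ 11.
Multiplying by 11: t ≡ 11·23 = 253 ≡ 13 (mod 24).
With t = 13: x = 28 + 35·13 = 483.
Indeed 483 ≡ 28 (mod 35) and 483 ≡ 3 (mod 24).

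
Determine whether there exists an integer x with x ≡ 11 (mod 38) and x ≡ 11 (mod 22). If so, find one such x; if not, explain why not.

Here gcd(38, 22) = 2, and both 11 and 11 leave remainder 1 mod 2, so the system is consistent.
In fact x = 11 itself already satisfies 11 mod 22 = 11.
Verify: 11 = 0·38 + 11 and 11 = 0·22 + 11. ✓

x = 11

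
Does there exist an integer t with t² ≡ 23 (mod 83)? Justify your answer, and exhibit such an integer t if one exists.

t = 40

t = 40 works: 40² = 1600, and 1600 − 23 = 1577 = 19·83.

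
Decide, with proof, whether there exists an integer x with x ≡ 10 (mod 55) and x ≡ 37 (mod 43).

Since 55 and 43 share no common factor, CRT says the pair of congruences has a solution (unique mod 2365).
Any solution of the first congruence is x = 10 + 55t; substituting into the second, 55t ≡ 37 − 10 ≡ 27 (mod 43).
55 ≡ 12 (mod 43), so this reads 12t ≡ 27 (mod 43). Note 12·18 = 216 ≡ 1 (mod 43) (as 216 − 1 = 5·43), so 12⁻¹ ≡ 18.
Multiplying by 18: t ≡ 18·27 = 486 ≡ 13 (mod 43).
Taking t = 13 gives x = 10 + 55·13 = 725.
Indeed 725 ≡ 10 (mod 55) and 725 ≡ 37 (mod 43).

x = 725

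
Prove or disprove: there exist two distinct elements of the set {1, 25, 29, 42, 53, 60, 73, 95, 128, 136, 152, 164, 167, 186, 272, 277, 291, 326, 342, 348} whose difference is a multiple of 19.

Yes: 25 and 272.

Both 25 and 272 leave remainder 6 on division by 19; their difference 247 = 13·19 is a multiple of 19.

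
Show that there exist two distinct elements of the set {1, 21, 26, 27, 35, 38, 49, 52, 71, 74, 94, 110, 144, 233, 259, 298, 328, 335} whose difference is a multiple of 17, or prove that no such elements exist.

Yes: 1 and 35.

1 mod 17 = 1 and 35 mod 17 = 1, so 35 − 1 = 34 = 2·17.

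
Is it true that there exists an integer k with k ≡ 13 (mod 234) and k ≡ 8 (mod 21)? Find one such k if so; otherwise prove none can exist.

Both moduli are multiples of 3 = gcd(234, 21), so any solution would satisfy k ≡ 13 and k ≡ 8 modulo 3 simultaneously.
These are incompatible: 13 − 8 = 5 is not divisible by 3.
So no integer satisfies both congruences.

No such integer exists.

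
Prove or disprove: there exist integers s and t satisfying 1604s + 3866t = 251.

gcd(1604, 3866) = 2, so every integer of the form 1604s + 3866t is a multiple of 2.
However 251 leaves remainder 1 on division by 2.
Hence no integers s, t satisfy the equation.

No, no such integers exist.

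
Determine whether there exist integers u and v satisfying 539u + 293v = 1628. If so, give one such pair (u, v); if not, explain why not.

u = 9, v = -11

539 and 293 are coprime, so 539u + 293v ranges over all of ℤ.
Dividing repeatedly: 539 = 1·293 + 246, 293 = 1·246 + 47, 246 = 5·47 + 11, 47 = 4·11 + 3, 11 = 3·3 + 2, 3 = 1·2 + 1, 2 = 2·1 + 0.
Working back up the chain: 1 = 3 − 1·2 = 3 − (11 − 3·3) = −11 + 4·3 = −11 + 4·(47 − 4·11) = 4·47 − 17·11 = 4·47 − 17·(246 − 5·47) = −17·246 + 89·47 = −17·246 + 89·(293 − 1·246) = 89·293 − 106·246 = 89·293 − 106·(539 − 1·293) = −106·539 + 195·293. So 539·(-106) + 293·195 = 1.
Multiplying through by 1628: u = (-106)·1628 = -172568, v = 195·1628 = 317460 is a solution.
Shifting by a multiple of (293, −539) keeps it a solution: u = -172568 + 589·293 = 9, v = 317460 − 589·539 = -11.
Check: 539·9 + 293·(-11) = 4851 − 3223 = 1628. ✓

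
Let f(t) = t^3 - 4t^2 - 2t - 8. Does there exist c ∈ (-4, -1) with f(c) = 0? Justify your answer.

f has no root in that interval.

The endpoint values f(-4) = -128 and f(-1) = -11 are both negative. Claim: f(t) < 0 for every t in (-4, -1).
Shift to the endpoint -1: with t = -1 − u (0 < u < 3), one computes f(-1 − u) = -u^3 - 7u^2 - 9u - 11.
All 4 nonzero coefficients of this polynomial in u are negative; hence for u > 0 the value is a sum of negative terms (the constant -11 among them).
Therefore f(t) < 0 throughout (-4, -1), and f has no zero there.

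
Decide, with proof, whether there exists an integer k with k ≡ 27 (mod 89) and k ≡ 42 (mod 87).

The moduli 89 and 87 are coprime, so by the Chinese Remainder Theorem a unique solution modulo 7743 exists.
Write k = 27 + 89t and require 27 + 89t ≡ 42 (mod 87), i.e. 89t ≡ 15 (mod 87).
89 ≡ 2 (mod 87), so this reads 2t ≡ 15 (mod 87). Note 2·44 = 88 ≡ 1 (mod 87) (as 88 − 1 = 1·87), so 2⁻¹ ≡ 44.
Therefore t ≡ 44·15 = 660 ≡ 51 (mod 87).
With t = 51: k = 27 + 89·51 = 4566.
Verify: 4566 = 51·89 + 27 and 4566 = 52·87 + 42. ✓

k = 4566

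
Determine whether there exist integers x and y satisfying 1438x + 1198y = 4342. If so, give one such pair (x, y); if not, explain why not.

gcd(1438, 1198) = 2, and 2 divides 4342, so integer solutions exist.
Dividing through by 2 reduces the equation to 719x + 599y = 2171.
Euclidean algorithm: 719 = 1·599 + 120, 599 = 4·120 + 119, 120 = 1·119 + 1, 119 = 119·1 + 0.
Back-substituting, 1 = 120 − 1·119 = 120 − (599 − 4·120) = −599 + 5·120 = −599 + 5·(719 − 1·599) = 5·719 − 6·599; that is, 719·5 + 599·(-6) = 1.
Times 2171: 719·10855 + 599·(-13026) = 2171, so (10855, -13026) solves it.
The general solution is x = 10855 + 599k, y = -13026 − 719k; taking k = -18 gives the smaller pair x = 73, y = -84.
Indeed 1438·73 + 1198·(-84) = 104974 − 100632 = 4342.

x = 73, y = -84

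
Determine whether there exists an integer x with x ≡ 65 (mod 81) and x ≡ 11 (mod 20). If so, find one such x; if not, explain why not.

x = 551

Since 81 and 20 share no common factor, CRT says the pair of congruences has a solution (unique mod 1620).
Any solution of the first congruence is x = 65 + 81t; substituting into the second, 81t ≡ 11 − 65 ≡ 6 (mod 20).
81 ≡ 1 (mod 20), so this reads 1t ≡ 6 (mod 20). So t ≡ 6 (mod 20).
Taking t = 6 gives x = 65 + 81·6 = 551.
Verify: 551 = 6·81 + 65 and 551 = 27·20 + 11. ✓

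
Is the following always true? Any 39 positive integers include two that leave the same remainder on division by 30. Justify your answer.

True.

Partition the integers by their residue mod 30; there are 30 classes.
Since 39 > 30, two of the 39 integers must share a residue class by the pigeonhole principle; call them a and b.
That is, a and b leave the same remainder on division by 30, as claimed.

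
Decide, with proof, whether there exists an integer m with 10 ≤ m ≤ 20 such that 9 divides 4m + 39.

m = 15

For m = 10, 11, …, 14 the values 79, 83, 87, 91, 95 are not multiples of 9. m = 15 works, since 4·15 + 39 = 99 = 11·9.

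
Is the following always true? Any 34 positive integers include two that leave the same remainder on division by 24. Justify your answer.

Partition the integers by their residue mod 24; there are 24 classes.
Since 34 > 24, two of the 34 integers must share a residue class by the pigeonhole principle; call them a and b.
So a and b have equal remainders mod 24, which is exactly what was to be shown.

True.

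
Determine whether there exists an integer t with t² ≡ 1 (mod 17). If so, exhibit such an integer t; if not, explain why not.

Take t = 1. Then 1² = 1, and since 0 ≤ 1 < 17 this is already reduced: 1² ≡ 1 (mod 17).

t = 1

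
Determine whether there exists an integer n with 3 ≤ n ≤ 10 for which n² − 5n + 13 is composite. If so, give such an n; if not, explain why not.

n = 4

At n = 4: 4² − 5·4 + 13 = 9 = 3·3, which is composite.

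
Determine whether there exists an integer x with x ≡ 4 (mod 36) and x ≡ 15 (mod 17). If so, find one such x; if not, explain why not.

x = 508

Since 36 and 17 share no common factor, CRT says the pair of congruences has a solution (unique mod 612).
Any solution of the first congruence is x = 4 + 36t; substituting into the second, 36t ≡ 15 − 4 ≡ 11 (mod 17).
36 ≡ 2 (mod 17), so this reads 2t ≡ 11 (mod 17). Since 2·9 = 18 = 1·17 + 1, the inverse of 2 mod 17 is 9.
Multiplying by 9: t ≡ 9·11 = 99 ≡ 14 (mod 17).
Taking t = 14 gives x = 4 + 36·14 = 508.
Verify: 508 = 14·36 + 4 and 508 = 29·17 + 15. ✓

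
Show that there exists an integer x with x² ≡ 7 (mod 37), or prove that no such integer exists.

x = 28

x = 28 works: 28² = 784, and 784 − 7 = 777 = 21·37.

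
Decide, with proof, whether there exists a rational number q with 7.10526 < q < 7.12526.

Look for a denominator N such that an integer falls strictly between N·7.10526 and N·7.12526. N = 8 works: 8·7.10526 = 56.84208 < 57 < 57.00208 = 8·7.12526.
Dividing back, 7.10526 < 57/8 < 7.12526, and 57/8 is rational.

q = 57/8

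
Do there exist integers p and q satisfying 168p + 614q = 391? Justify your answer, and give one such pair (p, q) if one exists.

Both 168 and 614 are divisible by gcd(168, 614) = 2, hence so is any combination 168p + 614q.
But 391 is not a multiple of 2 (it leaves remainder 1).
So the equation is unsolvable over ℤ.

There are no such integers.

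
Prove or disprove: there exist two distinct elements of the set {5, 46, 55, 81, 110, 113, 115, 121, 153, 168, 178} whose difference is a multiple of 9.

The pair (5, 113) works.

Reduce each element mod 9: 5↦5, 46↦1, 55↦1, 81↦0, 110↦2, 113↦5, 115↦7, 121↦4, 153↦0, 168↦6, 178↦7. The residue 5 repeats (at 5 and 113), and 113 − 5 = 108 = 12·9.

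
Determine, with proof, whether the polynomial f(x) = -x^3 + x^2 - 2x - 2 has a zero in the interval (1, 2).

f has no root in that interval.

f(1) = -4 and f(2) = -10, both negative.
The derivative f'(x) = -3x^2 + 2x - 2 is a quadratic with discriminant 2² − 4·(-3)·(-2) = -20 < 0; it never vanishes, so it is always negative (sign of the leading coefficient).
So f is strictly decreasing; between 1 and 2 its values lie between f(1) = -4 and f(2) = -10, all negative. Therefore f has no root in (1, 2).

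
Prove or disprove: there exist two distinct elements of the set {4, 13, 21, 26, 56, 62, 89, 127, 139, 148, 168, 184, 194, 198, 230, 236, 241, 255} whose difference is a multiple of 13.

Yes: 4 and 56.

4 mod 13 = 4 and 56 mod 13 = 4, so 56 − 4 = 52 = 4·13.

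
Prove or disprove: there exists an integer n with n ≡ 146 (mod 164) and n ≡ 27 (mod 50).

Both moduli are multiples of 2 = gcd(164, 50), so any solution would satisfy n ≡ 146 and n ≡ 27 modulo 2 simultaneously.
But 146 mod 2 = 0 while 27 mod 2 = 1, a contradiction.
So no integer satisfies both congruences.

No, no such integer exists.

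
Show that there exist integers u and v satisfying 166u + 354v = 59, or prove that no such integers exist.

gcd(166, 354) = 2, so every integer of the form 166u + 354v is a multiple of 2.
But 59 = 2·29 + 1, so 2 ∤ 59.
Therefore 166u + 354v = 59 has no solution in integers.

No, no such integers exist.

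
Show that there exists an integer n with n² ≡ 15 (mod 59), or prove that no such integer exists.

Take n = 30. Then 30² = 900 = 15·59 + 15, so 30² ≡ 15 (mod 59).

n = 30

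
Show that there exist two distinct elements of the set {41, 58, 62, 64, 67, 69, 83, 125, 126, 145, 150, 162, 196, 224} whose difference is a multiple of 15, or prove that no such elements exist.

No, no such pair exists.

Residues mod 15: 41↦11, 58↦13, 62↦2, 64↦4, 67↦7, 69↦9, 83↦8, 125↦5, 126↦6, 145↦10, 150↦0, 162↦12, 196↦1, 224↦14.
No residue repeats among the 14 elements, so no pair has difference ≡ 0 (mod 15).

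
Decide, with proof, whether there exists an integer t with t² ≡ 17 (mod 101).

t = 57

t = 57 works: 57² = 3249, and 3249 − 17 = 3232 = 32·101.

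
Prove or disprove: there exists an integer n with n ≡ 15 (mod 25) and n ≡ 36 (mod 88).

n = 740

Since 25 and 88 share no common factor, CRT says the pair of congruences has a solution (unique mod 2200).
Any solution of the first congruence is n = 15 + 25t; substituting into the second, 25t ≡ 36 − 15 ≡ 21 (mod 88).
To invert 25 modulo 88: 88 = 3·25 + 13, 25 = 1·13 + 12, 13 = 1·12 + 1, 12 = 12·1 + 0, and unwinding, 1 = 13 − 1·12 = 13 − (25 − 1·13) = −25 + 2·13 = −25 + 2·(88 − 3·25) = 2·88 − 7·25. Thus 25⁻¹ ≡ -7 ≡ 81 (mod 88).
Multiplying by 81: t ≡ 81·21 = 1701 ≡ 29 (mod 88).
Taking t = 29 gives n = 15 + 25·29 = 740.
Verify: 740 = 29·25 + 15 and 740 = 8·88 + 36. ✓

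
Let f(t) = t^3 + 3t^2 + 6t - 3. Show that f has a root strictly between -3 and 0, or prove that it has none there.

f has no root in that interval.

f(-3) = -21 and f(0) = -3, both negative.
The derivative f'(t) = 3t^2 + 6t + 6 is a quadratic with discriminant 6² − 4·3·6 = -36 < 0; it never vanishes, so it is always positive (sign of the leading coefficient).
Hence f is strictly increasing on ℝ, and in particular on [-3, 0]. A strictly monotone function with same-sign endpoint values stays negative on the whole interval, so f has no zero in (-3, 0).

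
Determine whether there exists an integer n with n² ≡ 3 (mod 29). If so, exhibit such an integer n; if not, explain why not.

Apply Euler's criterion with the prime 29: 3 is a quadratic residue iff 3^14 ≡ 1 (mod 29), and a non-residue iff it is ≡ −1.
Squaring successively (mod 29): 3^2 = 9 ≡ 9; 3^4 ≡ 9² = 81 ≡ 23; 3^8 ≡ 23² = 529 ≡ 7.
Since 14 = 8 + 4 + 2, 3^14 ≡ 7 · 23 · 9; multiplying out mod 29: 7·23 = 161 ≡ 16, then 16·9 = 144 ≡ 28. Thus 3^14 ≡ 28 ≡ −1 (mod 29).
By Euler's criterion 3 is a quadratic non-residue mod 29: no n satisfies n² ≡ 3 (mod 29).

No, no such integer exists.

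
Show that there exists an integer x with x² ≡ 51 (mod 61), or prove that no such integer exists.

No, no such integer exists.

Apply Euler's criterion with the prime 61: 51 is a quadratic residue iff 51^30 ≡ 1 (mod 61), and a non-residue iff it is ≡ −1.
Squaring successively (mod 61): 51^2 = 2601 ≡ 39; 51^4 ≡ 39² = 1521 ≡ 57; 51^8 ≡ 57² = 3249 ≡ 16; 51^16 ≡ 16² = 256 ≡ 12.
Since 30 = 16 + 8 + 4 + 2, 51^30 ≡ 12 · 16 · 57 · 39; multiplying out mod 61: 12·16 = 192 ≡ 9, then 9·57 = 513 ≡ 25, then 25·39 = 975 ≡ 60. Thus 51^30 ≡ 60 ≡ −1 (mod 61).
The value −1 means 51 is a non-residue modulo 61, so x² ≡ 51 (mod 61) is impossible.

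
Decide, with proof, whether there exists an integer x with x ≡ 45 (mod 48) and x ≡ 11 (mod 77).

The moduli 48 and 77 are coprime, so by the Chinese Remainder Theorem a unique solution modulo 3696 exists.
Any solution of the first congruence is x = 45 + 48t; substituting into the second, 48t ≡ 11 − 45 ≡ 43 (mod 77).
Invert 48 mod 77 by the Euclidean algorithm: 77 = 1·48 + 29, 48 = 1·29 + 19, 29 = 1·19 + 10, 19 = 1·10 + 9, 10 = 1·9 + 1, 9 = 9·1 + 0; back-substituting, 1 = 10 − 1·9 = 10 − (19 − 1·10) = −19 + 2·10 = −19 + 2·(29 − 1·19) = 2·29 − 3·19 = 2·29 − 3·(48 − 1·29) = −3·48 + 5·29 = −3·48 + 5·(77 − 1·48) = 5·77 − 8·48. Hence 48·(-8) ≡ 1, so 48⁻¹ ≡ -8 ≡ 69 (mod 77).
Multiplying by 69: t ≡ 69·43 = 2967 ≡ 41 (mod 77).
Taking t = 41 gives x = 45 + 48·41 = 2013.
Indeed 2013 ≡ 45 (mod 48) and 2013 ≡ 11 (mod 77).

x = 2013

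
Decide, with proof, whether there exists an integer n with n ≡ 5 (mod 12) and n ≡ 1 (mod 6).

Both moduli are multiples of 6 = gcd(12, 6), so any solution would satisfy n ≡ 5 and n ≡ 1 modulo 6 simultaneously.
These are incompatible: 5 − 1 = 4 is not divisible by 6.
Therefore no such n exists.

No such integer exists.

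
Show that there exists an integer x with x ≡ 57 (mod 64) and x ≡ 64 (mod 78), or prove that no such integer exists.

No such integer exists.

Both moduli are multiples of 2 = gcd(64, 78), so any solution would satisfy x ≡ 57 and x ≡ 64 modulo 2 simultaneously.
However 57 ≡ 1 and 64 ≡ 0 (mod 2), and 1 ≠ 0.
Therefore no such x exists.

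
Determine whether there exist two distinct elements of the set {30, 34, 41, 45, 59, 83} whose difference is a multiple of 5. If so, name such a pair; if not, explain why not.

Both 30 and 45 leave remainder 0 on division by 5; their difference 15 = 3·5 is a multiple of 5.

30 and 45 are such a pair.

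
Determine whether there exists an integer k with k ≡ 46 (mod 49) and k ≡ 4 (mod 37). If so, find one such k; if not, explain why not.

gcd(49, 37) = 1, so the Chinese Remainder Theorem guarantees exactly one residue class mod 1813 satisfying both.
Any solution of the first congruence is k = 46 + 49t; substituting into the second, 49t ≡ 4 − 46 ≡ 32 (mod 37).
49 ≡ 12 (mod 37), so this reads 12t ≡ 32 (mod 37). To invert 12 modulo 37: 37 = 3·12 + 1, 12 = 12·1 + 0, and unwinding, 1 = 37 − 3·12. Thus 12⁻¹ ≡ -3 ≡ 34 (mod 37).
Multiplying by 34: t ≡ 34·32 = 1088 ≡ 15 (mod 37).
Taking t = 15 gives k = 46 + 49·15 = 781.
Verify: 781 = 15·49 + 46 and 781 = 21·37 + 4. ✓

k = 781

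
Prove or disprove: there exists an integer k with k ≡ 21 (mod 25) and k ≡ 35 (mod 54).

gcd(25, 54) = 1, so the Chinese Remainder Theorem guarantees exactly one residue class mod 1350 satisfying both.
Any solution of the first congruence is k = 21 + 25t; substituting into the second, 25t ≡ 35 − 21 ≡ 14 (mod 54).
Note 25·13 = 325 ≡ 1 (mod 54) (as 325 − 1 = 6·54), so 25⁻¹ ≡ 13.
Multiplying by 13: t ≡ 13·14 = 182 ≡ 20 (mod 54).
Taking t = 20 gives k = 21 + 25·20 = 521.
Verify: 521 = 20·25 + 21 and 521 = 9·54 + 35. ✓

k = 521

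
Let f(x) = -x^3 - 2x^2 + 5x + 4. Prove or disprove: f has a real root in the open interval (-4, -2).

Such a root exists.

f(-4) = 16 and f(-2) = -6, which have opposite signs.
f is continuous everywhere (it is a polynomial), in particular on [-4, -2].
By the Intermediate Value Theorem, f takes the value 0 somewhere in the open interval.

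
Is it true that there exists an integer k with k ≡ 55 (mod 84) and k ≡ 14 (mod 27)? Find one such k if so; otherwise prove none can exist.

Both moduli are multiples of 3 = gcd(84, 27), so any solution would satisfy k ≡ 55 and k ≡ 14 modulo 3 simultaneously.
But 55 mod 3 = 1 while 14 mod 3 = 2, a contradiction.
Therefore no such k exists.

There is no such integer.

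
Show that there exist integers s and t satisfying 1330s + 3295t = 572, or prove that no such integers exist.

Any value of 1330s + 3295t is a multiple of gcd(1330, 3295) = 5.
However 572 leaves remainder 2 on division by 5.
Hence no integers s, t satisfy the equation.

There are no such integers.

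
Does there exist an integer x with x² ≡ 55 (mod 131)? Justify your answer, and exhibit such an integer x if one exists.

x = 29

Take x = 29. Then 29² = 841 = 6·131 + 55, so 29² ≡ 55 (mod 131).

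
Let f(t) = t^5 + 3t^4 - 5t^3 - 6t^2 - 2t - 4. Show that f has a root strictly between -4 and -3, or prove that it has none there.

Such a root exists.

f(-4) = -28 and f(-3) = 83, which have opposite signs.
f is continuous everywhere (it is a polynomial), in particular on [-4, -3].
By the Intermediate Value Theorem f must vanish at some point of (-4, -3).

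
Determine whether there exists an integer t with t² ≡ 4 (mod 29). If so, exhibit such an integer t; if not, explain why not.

t = 2

Take t = 2. Then 2² = 4, and since 0 ≤ 4 < 29 this is already reduced: 2² ≡ 4 (mod 29).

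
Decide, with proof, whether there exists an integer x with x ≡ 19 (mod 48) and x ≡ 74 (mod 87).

Both moduli are multiples of 3 = gcd(48, 87), so any solution would satisfy x ≡ 19 and x ≡ 74 modulo 3 simultaneously.
However 19 ≡ 1 and 74 ≡ 2 (mod 3), and 1 ≠ 2.
Hence the system has no solution.

No such integer exists.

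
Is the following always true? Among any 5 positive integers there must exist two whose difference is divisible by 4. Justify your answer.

Each integer lies in one of the 4 residue classes modulo 4.
With 5 integers and only 4 classes, the pigeonhole principle forces two of them, say a and b, into the same class.
Then a ≡ b (mod 4), i.e. 4 ∣ (a − b).

True.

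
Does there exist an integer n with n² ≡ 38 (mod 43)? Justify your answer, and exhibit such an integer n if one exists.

n = 9 works: 9² = 81, and 81 − 38 = 43 = 1·43.

n = 9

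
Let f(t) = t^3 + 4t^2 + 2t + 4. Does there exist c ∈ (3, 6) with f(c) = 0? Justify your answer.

No such root exists.

f(3) = 73 and f(6) = 376, both positive, so a sign-change argument is unavailable; we show f keeps this sign on the whole interval.
Shift to the endpoint 3: with t = 3 + u (0 < u < 3), one computes f(3 + u) = u^3 + 13u^2 + 53u + 73.
All 4 nonzero coefficients of this polynomial in u are positive; hence for u > 0 the value is a sum of positive terms (the constant 73 among them).
Therefore f(t) > 0 throughout (3, 6), and f has no zero there.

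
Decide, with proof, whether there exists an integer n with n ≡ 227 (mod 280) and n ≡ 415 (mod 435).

gcd(280, 435) = 5. If n ≡ 227 (mod 280) and n ≡ 415 (mod 435), then n ≡ 227 (mod 5) and n ≡ 415 (mod 5).
But 227 mod 5 = 2 while 415 mod 5 = 0, a contradiction.
So no integer satisfies both congruences.

No, no such integer exists.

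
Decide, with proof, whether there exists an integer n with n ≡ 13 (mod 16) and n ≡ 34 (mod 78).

Reduce both congruences modulo 2, which divides 16 and 78: they say n ≡ 13 (mod 2) and n ≡ 34 (mod 2).
These are incompatible: 13 − 34 = -21 is not divisible by 2.
Therefore no such n exists.

No, no such integer exists.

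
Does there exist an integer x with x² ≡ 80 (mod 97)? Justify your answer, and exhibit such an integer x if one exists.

97 is prime, so by Euler's criterion 80 is a square mod 97 iff 80^((97−1)/2) = 80^48 ≡ 1 (mod 97).
Squaring successively (mod 97): 80^2 = 6400 ≡ 95; 80^4 ≡ 95² = 9025 ≡ 4; 80^8 ≡ 4² = 16 ≡ 16; 80^16 ≡ 16² = 256 ≡ 62; 80^32 ≡ 62² = 3844 ≡ 61.
Since 48 = 32 + 16, 80^48 ≡ 61 · 62; multiplying out mod 97: 61·62 = 3782 ≡ 96. Thus 80^48 ≡ 96 ≡ −1 (mod 97).
The value −1 means 80 is a non-residue modulo 97, so x² ≡ 80 (mod 97) is impossible.

No such integer exists.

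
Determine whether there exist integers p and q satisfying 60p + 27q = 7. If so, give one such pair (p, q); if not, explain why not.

Any value of 60p + 27q is a multiple of gcd(60, 27) = 3.
But 7 = 3·2 + 1, so 3 ∤ 7.
Hence no integers p, q satisfy the equation.

No such integers exist.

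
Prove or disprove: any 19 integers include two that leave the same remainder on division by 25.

Take the 19 consecutive integers 24, 25, …, 42: their residues mod 25 are all distinct because 19 ≤ 25.
Hence this collection has no pair with equal remainders mod 25, disproving the claim.

No, the set {24, 25, 26, 27, 28, 29, 30, 31, 32, 33, 34, 35, 36, 37, 38, 39, 40, 41, 42} is a counterexample.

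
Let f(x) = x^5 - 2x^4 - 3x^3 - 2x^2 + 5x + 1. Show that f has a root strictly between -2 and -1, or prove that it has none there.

f(-2) = -57 and f(-1) = -6, both negative, so a sign-change argument is unavailable; we show f keeps this sign on the whole interval.
Shift to the endpoint -1: with x = -1 − u (0 < u < 1), one computes f(-1 − u) = -u^5 - 7u^4 - 15u^3 - 15u^2 - 13u - 6.
All 6 nonzero coefficients of this polynomial in u are negative; hence for u > 0 the value is a sum of negative terms (the constant -6 among them).
Therefore f(x) < 0 throughout (-2, -1), and f has no zero there.

No such root exists.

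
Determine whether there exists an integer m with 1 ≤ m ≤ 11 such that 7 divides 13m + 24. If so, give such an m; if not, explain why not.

Scanning upward from m = 1 gives 37, 50, none divisible by 7. Try m = 3: 13·3 + 24 = 63 = 9·7, which is divisible by 7.

m = 3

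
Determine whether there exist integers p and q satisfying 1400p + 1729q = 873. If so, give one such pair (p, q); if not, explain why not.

gcd(1400, 1729) = 7, so every integer of the form 1400p + 1729q is a multiple of 7.
However 873 leaves remainder 5 on division by 7.
Hence no integers p, q satisfy the equation.

No such integers exist.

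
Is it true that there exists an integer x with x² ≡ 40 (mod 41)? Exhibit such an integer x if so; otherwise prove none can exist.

x = 32

x = 32 works: 32² = 1024, and 1024 − 40 = 984 = 24·41.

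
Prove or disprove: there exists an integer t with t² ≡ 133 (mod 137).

t = 63

Take t = 63. Then 63² = 3969 = 28·137 + 133, so 63² ≡ 133 (mod 137).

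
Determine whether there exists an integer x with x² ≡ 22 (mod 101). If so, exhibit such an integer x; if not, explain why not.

x = 74

x = 74 works: 74² = 5476, and 5476 − 22 = 5454 = 54·101.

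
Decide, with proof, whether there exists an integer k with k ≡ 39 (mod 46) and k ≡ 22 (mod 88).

Reduce both congruences modulo 2, which divides 46 and 88: they say k ≡ 39 (mod 2) and k ≡ 22 (mod 2).
These are incompatible: 39 − 22 = 17 is not divisible by 2.
Therefore no such k exists.

No such integer exists.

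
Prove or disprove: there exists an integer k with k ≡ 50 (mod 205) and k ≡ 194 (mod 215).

No such integer exists.

Both moduli are multiples of 5 = gcd(205, 215), so any solution would satisfy k ≡ 50 and k ≡ 194 modulo 5 simultaneously.
These are incompatible: 50 − 194 = -144 is not divisible by 5.
Hence the system has no solution.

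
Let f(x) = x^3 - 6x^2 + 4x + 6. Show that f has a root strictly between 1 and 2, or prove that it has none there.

f(1) = 5 and f(2) = -2, which have opposite signs.
As a polynomial, f is continuous on every closed interval.
By the Intermediate Value Theorem f must vanish at some point of (1, 2).

Such a root exists.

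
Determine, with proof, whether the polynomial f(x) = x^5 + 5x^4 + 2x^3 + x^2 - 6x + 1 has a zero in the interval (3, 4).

f(3) = 694 and f(4) = 2425, both positive, so a sign-change argument is unavailable; we show f keeps this sign on the whole interval.
Substitute x = 3 + u, where 0 < u < 1 on the interval. Expanding, f(3 + u) = u^5 + 20u^4 + 152u^3 + 559u^2 + 999u + 694.
All 6 nonzero coefficients of this polynomial in u are positive; hence for u > 0 the value is a sum of positive terms (the constant 694 among them).
So f is strictly positive on (3, 4); no root exists in the interval.

No such root exists.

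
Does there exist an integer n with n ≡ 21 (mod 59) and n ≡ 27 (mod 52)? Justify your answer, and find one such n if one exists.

Since 59 and 52 share no common factor, CRT says the pair of congruences has a solution (unique mod 3068).
Write n = 21 + 59t and require 21 + 59t ≡ 27 (mod 52), i.e. 59t ≡ 6 (mod 52).
59 ≡ 7 (mod 52), so this reads 7t ≡ 6 (mod 52). To invert 7 modulo 52: 52 = 7·7 + 3, 7 = 2·3 + 1, 3 = 3·1 + 0, and unwinding, 1 = 7 − 2·3 = 7 − 2·(52 − 7·7) = −2·52 + 15·7. Thus 7⁻¹ ≡ 15 (mod 52).
Therefore t ≡ 15·6 = 90 ≡ 38 (mod 52).
Taking t = 38 gives n = 21 + 59·38 = 2263.
Verify: 2263 = 38·59 + 21 and 2263 = 43·52 + 27. ✓

n = 2263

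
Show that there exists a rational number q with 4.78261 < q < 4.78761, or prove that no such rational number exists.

Multiplying by 14: 14·4.78261 = 66.95654 and 14·4.78761 = 67.02654, so the integer 67 lies strictly between them.
So q = 67/14 works: it is a ratio of integers, and dividing 14·4.78261 < 67 < 14·4.78761 through by 14 gives 4.78261 < 67/14 < 4.78761.

q = 67/14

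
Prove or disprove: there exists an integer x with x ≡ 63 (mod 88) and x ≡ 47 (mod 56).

x = 327

Here gcd(88, 56) = 8, and both 63 and 47 leave remainder 7 mod 8, so the system is consistent.
Step through x = 63, 63 + 88, 63 + 2·88, …: the values 63, 151, 239, 327 reduce mod 56 to 7, 39, 15, 47. The value 327 hits 47.
Indeed 327 ≡ 63 (mod 88) and 327 ≡ 47 (mod 56).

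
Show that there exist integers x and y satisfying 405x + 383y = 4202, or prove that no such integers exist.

x = 191, y = -191

405 and 383 are coprime, so 405x + 383y ranges over all of ℤ.
Dividing repeatedly: 405 = 1·383 + 22, 383 = 17·22 + 9, 22 = 2·9 + 4, 9 = 2·4 + 1, 4 = 4·1 + 0.
Unwinding: 1 = 9 − 2·4 = 9 − 2·(22 − 2·9) = −2·22 + 5·9 = −2·22 + 5·(383 − 17·22) = 5·383 − 87·22 = 5·383 − 87·(405 − 1·383) = −87·405 + 92·383, i.e. 405·(-87) + 383·92 = 1.
Scaling by 4202 gives the particular solution (x, y) = (-365574, 386584).
Adding 955·383 to x and subtracting 955·405 from y gives the tidier solution (191, -191).
Indeed 405·191 + 383·(-191) = 77355 − 73153 = 4202.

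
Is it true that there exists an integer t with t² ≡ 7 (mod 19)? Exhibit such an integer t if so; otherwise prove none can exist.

t = 11

Take t = 11. Then 11² = 121 = 6·19 + 7, so 11² ≡ 7 (mod 19).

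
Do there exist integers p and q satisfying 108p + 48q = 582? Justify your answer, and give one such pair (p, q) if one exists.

gcd(108, 48) = 12, so every integer of the form 108p + 48q is a multiple of 12.
But 582 is not a multiple of 12 (it leaves remainder 6).
Hence no integers p, q satisfy the equation.

There are no such integers.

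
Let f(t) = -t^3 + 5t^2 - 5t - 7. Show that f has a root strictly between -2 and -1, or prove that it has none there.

The endpoint values f(-2) = 31 and f(-1) = 4 are both positive. Claim: f(t) > 0 for every t in (-2, -1).
Substitute t = -1 − u, where 0 < u < 1 on the interval. Expanding, f(-1 − u) = u^3 + 8u^2 + 18u + 4.
The nonzero coefficients here are all positive, so for u > 0 every term is positive (or zero), and the constant term 4 is strictly positive.
So f is strictly positive on (-2, -1); no root exists in the interval.

f has no root in that interval.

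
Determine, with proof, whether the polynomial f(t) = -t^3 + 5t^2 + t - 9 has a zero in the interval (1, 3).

Yes, f has a root in the interval.

f(1) = -4 and f(3) = 12, which have opposite signs.
f is continuous everywhere (it is a polynomial), in particular on [1, 3].
By the Intermediate Value Theorem f must vanish at some point of (1, 3).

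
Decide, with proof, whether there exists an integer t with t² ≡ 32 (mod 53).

No, no such integer exists.

Apply Euler's criterion with the prime 53: 32 is a quadratic residue iff 32^26 ≡ 1 (mod 53), and a non-residue iff it is ≡ −1.
Repeated squaring mod 53: 32^2 = 1024 ≡ 17; 32^4 ≡ 17² = 289 ≡ 24; 32^8 ≡ 24² = 576 ≡ 46; 32^16 ≡ 46² = 2116 ≡ 49.
Since 26 = 16 + 8 + 2, 32^26 ≡ 49 · 46 · 17; multiplying out mod 53: 49·46 = 2254 ≡ 28, then 28·17 = 476 ≡ 52. Thus 32^26 ≡ 52 ≡ −1 (mod 53).
By Euler's criterion 32 is a quadratic non-residue mod 53: no t satisfies t² ≡ 32 (mod 53).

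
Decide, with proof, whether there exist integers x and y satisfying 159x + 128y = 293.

x = 59, y = -71

159 and 128 are coprime, so 159x + 128y ranges over all of ℤ.
Euclidean algorithm: 159 = 1·128 + 31, 128 = 4·31 + 4, 31 = 7·4 + 3, 4 = 1·3 + 1, 3 = 3·1 + 0.
Working back up the chain: 1 = 4 − 1·3 = 4 − (31 − 7·4) = −31 + 8·4 = −31 + 8·(128 − 4·31) = 8·128 − 33·31 = 8·128 − 33·(159 − 1·128) = −33·159 + 41·128. So 159·(-33) + 128·41 = 1.
Multiplying through by 293: x = (-33)·293 = -9669, y = 41·293 = 12013 is a solution.
The general solution is x = -9669 + 128k, y = 12013 − 159k; taking k = 76 gives the smaller pair x = 59, y = -71.
Indeed 159·59 + 128·(-71) = 9381 − 9088 = 293.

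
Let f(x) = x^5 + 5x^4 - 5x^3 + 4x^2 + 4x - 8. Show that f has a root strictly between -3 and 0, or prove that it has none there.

Yes, f has a root in the interval.

f(-3) = 313 and f(0) = -8, which have opposite signs.
As a polynomial, f is continuous on every closed interval.
By the Intermediate Value Theorem, f takes the value 0 somewhere in the open interval.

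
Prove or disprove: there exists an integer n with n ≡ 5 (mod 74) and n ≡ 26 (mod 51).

The moduli 74 and 51 are coprime, so by the Chinese Remainder Theorem a unique solution modulo 3774 exists.
Any solution of the first congruence is n = 5 + 74t; substituting into the second, 74t ≡ 26 − 5 ≡ 21 (mod 51).
74 ≡ 23 (mod 51), so this reads 23t ≡ 21 (mod 51). Invert 23 mod 51 by the Euclidean algorithm: 51 = 2·23 + 5, 23 = 4·5 + 3, 5 = 1·3 + 2, 3 = 1·2 + 1, 2 = 2·1 + 0; back-substituting, 1 = 3 − 1·2 = 3 − (5 − 1·3) = −5 + 2·3 = −5 + 2·(23 − 4·5) = 2·23 − 9·5 = 2·23 − 9·(51 − 2·23) = −9·51 + 20·23. Hence 23·20 ≡ 1, so 23⁻¹ ≡ 20 (mod 51).
Multiplying by 20: t ≡ 20·21 = 420 ≡ 12 (mod 51).
Taking t = 12 gives n = 5 + 74·12 = 893.
Verify: 893 = 12·74 + 5 and 893 = 17·51 + 26. ✓

n = 893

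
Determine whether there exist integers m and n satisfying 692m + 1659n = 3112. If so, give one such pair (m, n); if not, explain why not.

m = 647, n = -268

692 and 1659 are coprime, so 692m + 1659n ranges over all of ℤ.
Run the Euclidean algorithm on 1659 and 692: 1659 = 2·692 + 275, 692 = 2·275 + 142, 275 = 1·142 + 133, 142 = 1·133 + 9, 133 = 14·9 + 7, 9 = 1·7 + 2, 7 = 3·2 + 1, 2 = 2·1 + 0.
Back-substituting, 1 = 7 − 3·2 = 7 − 3·(9 − 1·7) = −3·9 + 4·7 = −3·9 + 4·(133 − 14·9) = 4·133 − 59·9 = 4·133 − 59·(142 − 1·133) = −59·142 + 63·133 = −59·142 + 63·(275 − 1·142) = 63·275 − 122·142 = 63·275 − 122·(692 − 2·275) = −122·692 + 307·275 = −122·692 + 307·(1659 − 2·692) = 307·1659 − 736·692; that is, 692·(-736) + 1659·307 = 1.
Multiplying through by 3112: m = (-736)·3112 = -2290432, n = 307·3112 = 955384 is a solution.
The general solution is m = -2290432 + 1659k, n = 955384 − 692k; taking k = 1381 gives the smaller pair m = 647, n = -268.
Check: 692·647 + 1659·(-268) = 447724 − 444612 = 3112. ✓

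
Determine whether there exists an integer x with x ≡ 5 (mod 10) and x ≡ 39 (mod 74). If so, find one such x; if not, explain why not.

x = 335

gcd(10, 74) = 2. A simultaneous solution exists iff 5 ≡ 39 (mod 2); here 5 mod 2 = 1 = 39 mod 2, so it does.
Put x = 5 + 10t, so we need 10t ≡ 34 (mod 74), equivalently (divide by 2) 5t ≡ 17 (mod 37).
Since 5·15 = 75 = 2·37 + 1, the inverse of 5 mod 37 is 15.
Multiplying by 15: t ≡ 15·17 = 255 ≡ 33 (mod 37).
Then x = 5 + 10·33 = 335.
Check: 335 mod 10 = 5, 335 mod 74 = 39. ✓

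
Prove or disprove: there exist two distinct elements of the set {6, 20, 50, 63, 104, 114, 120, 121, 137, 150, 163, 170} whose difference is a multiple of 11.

The pair (6, 50) works.

6 mod 11 = 6 and 50 mod 11 = 6, so 50 − 6 = 44 = 4·11.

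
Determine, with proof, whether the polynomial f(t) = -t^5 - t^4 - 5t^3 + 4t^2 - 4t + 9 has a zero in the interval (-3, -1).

No such root exists.

The endpoint values f(-3) = 354 and f(-1) = 22 are both positive. Claim: f(t) > 0 for every t in (-3, -1).
Shift to the endpoint -1: with t = -1 − u (0 < u < 2), one computes f(-1 − u) = u^5 + 4u^4 + 11u^3 + 23u^2 + 28u + 22.
The nonzero coefficients here are all positive, so for u > 0 every term is positive (or zero), and the constant term 22 is strictly positive.
So f is strictly positive on (-3, -1); no root exists in the interval.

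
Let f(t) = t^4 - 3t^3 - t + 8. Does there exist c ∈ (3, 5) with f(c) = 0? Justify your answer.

f(3) = 5 and f(5) = 253, both positive, so a sign-change argument is unavailable; we show f keeps this sign on the whole interval.
Shift to the endpoint 3: with t = 3 + u (0 < u < 2), one computes f(3 + u) = u^4 + 9u^3 + 27u^2 + 26u + 5.
The nonzero coefficients here are all positive, so for u > 0 every term is positive (or zero), and the constant term 5 is strictly positive.
So f is strictly positive on (3, 5); no root exists in the interval.

No.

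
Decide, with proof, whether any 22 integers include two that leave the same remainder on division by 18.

True.

There are exactly 18 possible remainders on division by 18.
Since 22 > 18, two of the 22 integers must share a residue class by the pigeonhole principle; call them a and b.
So a and b have equal remainders mod 18, which is exactly what was to be shown.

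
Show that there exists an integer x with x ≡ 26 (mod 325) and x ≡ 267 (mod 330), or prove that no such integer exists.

Reduce both congruences modulo 5, which divides 325 and 330: they say x ≡ 26 (mod 5) and x ≡ 267 (mod 5).
However 26 ≡ 1 and 267 ≡ 2 (mod 5), and 1 ≠ 2.
Hence the system has no solution.

No, no such integer exists.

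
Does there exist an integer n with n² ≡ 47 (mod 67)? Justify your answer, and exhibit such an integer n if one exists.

n = 28

Take n = 28. Then 28² = 784 = 11·67 + 47, so 28² ≡ 47 (mod 67).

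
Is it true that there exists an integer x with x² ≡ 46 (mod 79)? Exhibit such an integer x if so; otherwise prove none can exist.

x = 21 works: 21² = 441, and 441 − 46 = 395 = 5·79.

x = 21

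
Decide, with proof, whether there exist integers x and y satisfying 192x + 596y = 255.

gcd(192, 596) = 4, so every integer of the form 192x + 596y is a multiple of 4.
But 255 = 4·63 + 3, so 4 ∤ 255.
Therefore 192x + 596y = 255 has no solution in integers.

There are no such integers.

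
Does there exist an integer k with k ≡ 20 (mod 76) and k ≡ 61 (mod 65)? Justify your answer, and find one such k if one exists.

The moduli 76 and 65 are coprime, so by the Chinese Remainder Theorem a unique solution modulo 4940 exists.
Write k = 20 + 76t and require 20 + 76t ≡ 61 (mod 65), i.e. 76t ≡ 41 (mod 65).
76 ≡ 11 (mod 65), so this reads 11t ≡ 41 (mod 65). Invert 11 mod 65 by the Euclidean algorithm: 65 = 5·11 + 10, 11 = 1·10 + 1, 10 = 10·1 + 0; back-substituting, 1 = 11 − 1·10 = 11 − (65 − 5·11) = −65 + 6·11. Hence 11·6 ≡ 1, so 11⁻¹ ≡ 6 (mod 65).
Multiplying by 6: t ≡ 6·41 = 246 ≡ 51 (mod 65).
Taking t = 51 gives k = 20 + 76·51 = 3896.
Check: 3896 mod 76 = 20, 3896 mod 65 = 61. ✓

k = 3896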